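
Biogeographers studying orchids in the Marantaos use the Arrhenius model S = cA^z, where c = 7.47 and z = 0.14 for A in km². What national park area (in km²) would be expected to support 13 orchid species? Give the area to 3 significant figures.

52.3 km²

13 = 7.47 × A^0.14  ⇒  A^0.14 = 13/7.47 = 1.74
ln A = ln(1.74) / 0.14 = 0.5541 / 0.14 = 3.9575
A = e^3.9575 ≈ 52.33 km²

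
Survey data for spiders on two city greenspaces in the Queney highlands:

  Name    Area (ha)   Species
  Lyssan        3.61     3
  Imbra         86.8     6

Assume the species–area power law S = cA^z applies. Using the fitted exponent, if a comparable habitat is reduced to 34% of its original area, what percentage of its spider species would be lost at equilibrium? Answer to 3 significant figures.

21.0%

z = ln(6/3) / ln(86.8/3.61) = 0.6931 / 3.1799 = 0.2180
S_new/S_old = (A_new/A_old)^z = 0.34^0.2180 = exp(0.2180 × -1.0788) = 0.7904
Fraction lost = 1 − 0.7904 = 0.2096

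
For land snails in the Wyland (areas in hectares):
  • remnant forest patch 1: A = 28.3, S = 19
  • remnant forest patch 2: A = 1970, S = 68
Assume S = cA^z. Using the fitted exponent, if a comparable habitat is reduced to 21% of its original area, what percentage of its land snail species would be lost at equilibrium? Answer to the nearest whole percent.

37%

z = ln(68/19) / ln(1970/28.3) = 1.2751 / 4.2429 = 0.3005
S_new/S_old = (A_new/A_old)^z = 0.21^0.3005 = exp(0.3005 × -1.5606) = 0.6256
Fraction lost = 1 − 0.6256 = 0.3744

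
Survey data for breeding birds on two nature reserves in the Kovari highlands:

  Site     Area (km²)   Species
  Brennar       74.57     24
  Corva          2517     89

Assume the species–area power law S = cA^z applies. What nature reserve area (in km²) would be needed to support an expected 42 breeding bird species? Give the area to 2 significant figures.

z = ln(89/24) / ln(2517/74.57) = 1.3106 / 3.5191 = 0.3724
c = 24 / 74.57^0.3724 = 24 / 4.982 = 4.818
A = (42/4.818)^(1/0.3724) ⇒ ln A = ln(8.718)/0.3724 = 5.8144
A = e^5.8144 ≈ 335.1 km²

340 km²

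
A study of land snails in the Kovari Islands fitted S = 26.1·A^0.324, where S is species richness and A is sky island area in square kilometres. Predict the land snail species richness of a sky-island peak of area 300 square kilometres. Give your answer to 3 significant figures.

166

S = 26.1 × 300^0.324 = 26.1 × 6.347 ≈ 165.7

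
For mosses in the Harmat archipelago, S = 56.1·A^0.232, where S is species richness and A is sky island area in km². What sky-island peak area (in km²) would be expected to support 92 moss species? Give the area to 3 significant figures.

92 = 56.1 × A^0.232  ⇒  A^0.232 = 92/56.1 = 1.64
ln A = ln(1.64) / 0.232 = 0.4947 / 0.232 = 2.1321
A = e^2.1321 ≈ 8.433 km²

8.43 km²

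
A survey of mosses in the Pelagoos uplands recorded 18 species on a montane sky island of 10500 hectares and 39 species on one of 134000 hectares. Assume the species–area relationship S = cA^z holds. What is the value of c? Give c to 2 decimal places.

z = ln(S₂/S₁) / ln(A₂/A₁) = ln(39/18) / ln(134000/10500) = 0.7732 / 2.5465 = 0.3036
c = S₁ / A₁^z = 18 / 10500^0.3036 = 18 / 16.63 = 1.082

1.08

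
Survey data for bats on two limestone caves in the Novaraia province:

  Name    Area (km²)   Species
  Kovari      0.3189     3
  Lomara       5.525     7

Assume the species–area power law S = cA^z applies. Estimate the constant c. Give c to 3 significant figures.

z = ln(S₂/S₁) / ln(A₂/A₁) = ln(7/3) / ln(5.525/0.3189) = 0.8473 / 2.8522 = 0.2971
c = S₁ / A₁^z = 3 / 0.3189^0.2971 = 3 / 0.7121 = 4.213

4.21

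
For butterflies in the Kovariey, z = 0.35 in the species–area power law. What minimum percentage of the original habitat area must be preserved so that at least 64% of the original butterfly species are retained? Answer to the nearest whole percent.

Need (A_new/A_old)^0.35 = 0.64, so A_new/A_old = 0.64^(1/0.35) = 0.64^2.857
ln(A_new/A_old) = ln 0.64 / 0.35 = -0.4463 / 0.35 = -1.2751
A_new/A_old = e^-1.2751 ≈ 0.2794

28%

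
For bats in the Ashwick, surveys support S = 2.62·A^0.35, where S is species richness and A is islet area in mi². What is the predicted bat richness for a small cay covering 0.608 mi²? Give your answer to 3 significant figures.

2.20

S = 2.62 × 0.608^0.35 = 2.62 × 0.8402 ≈ 2.201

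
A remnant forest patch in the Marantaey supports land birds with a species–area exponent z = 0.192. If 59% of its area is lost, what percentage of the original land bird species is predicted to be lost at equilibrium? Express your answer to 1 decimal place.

S_new/S_old = (A_new/A_old)^z = 0.41^0.192
= exp(0.192 × ln 0.41) = exp(0.192 × -0.8916) = exp(-0.1712) ≈ 0.8427
Fraction lost = 1 − 0.8427 = 0.1573

15.7%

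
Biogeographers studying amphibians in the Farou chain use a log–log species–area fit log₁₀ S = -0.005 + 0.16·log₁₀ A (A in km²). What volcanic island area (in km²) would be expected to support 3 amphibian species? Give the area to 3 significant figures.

1030 km²

3 = 0.9886 × A^0.16  ⇒  A^0.16 = 3/0.9886 = 3.035
ln A = ln(3.035) / 0.16 = 1.1101 / 0.16 = 6.9383
A = e^6.9383 ≈ 1031 km²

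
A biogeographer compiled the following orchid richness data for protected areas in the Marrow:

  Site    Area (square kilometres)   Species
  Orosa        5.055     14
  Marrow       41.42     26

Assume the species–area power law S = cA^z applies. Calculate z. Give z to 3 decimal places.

Taking logs: ln S = ln c + z ln A, so z = (ln S₂ − ln S₁)/(ln A₂ − ln A₁).
z = ln(26/14) / ln(41.42/5.055) = ln(1.857) / ln(8.194) = 0.6190 / 2.1034 = 0.2943

0.294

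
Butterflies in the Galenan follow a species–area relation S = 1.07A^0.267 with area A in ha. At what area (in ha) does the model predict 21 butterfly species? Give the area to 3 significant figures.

69500 ha

21 = 1.07 × A^0.267  ⇒  A^0.267 = 21/1.07 = 19.63
ln A = ln(19.63) / 0.267 = 2.9769 / 0.267 = 11.1493
A = e^11.1493 ≈ 69515 ha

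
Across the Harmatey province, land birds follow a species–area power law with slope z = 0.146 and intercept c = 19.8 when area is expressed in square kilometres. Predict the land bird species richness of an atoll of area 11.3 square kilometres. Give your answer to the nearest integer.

S = 19.8 × 11.3^0.146
ln S = ln 19.8 + 0.146 × ln 11.3 = 2.9857 + 0.146 × 2.4248 = 3.3397
S = e^3.3397 ≈ 28.21

28 species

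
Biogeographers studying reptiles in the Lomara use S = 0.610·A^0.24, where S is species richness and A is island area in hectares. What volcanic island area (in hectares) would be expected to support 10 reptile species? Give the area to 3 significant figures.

10 = 0.61 × A^0.24  ⇒  A^0.24 = 10/0.61 = 16.39
ln A = ln(16.39) / 0.24 = 2.7969 / 0.24 = 11.6537
A = e^11.6537 ≈ 115113 hectares

115000 hectares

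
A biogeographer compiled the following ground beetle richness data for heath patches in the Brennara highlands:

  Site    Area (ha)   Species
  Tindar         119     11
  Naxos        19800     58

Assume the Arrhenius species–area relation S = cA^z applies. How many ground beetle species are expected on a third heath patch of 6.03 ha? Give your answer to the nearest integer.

4

z = ln(58/11) / ln(19800/119) = 1.6625 / 5.1143 = 0.3251
c = 11 / 119^0.3251 = 11 / 4.728 = 2.326
S₃ = 2.326 × 6.03^0.3251 = 2.326 × 1.793 ≈ 4.172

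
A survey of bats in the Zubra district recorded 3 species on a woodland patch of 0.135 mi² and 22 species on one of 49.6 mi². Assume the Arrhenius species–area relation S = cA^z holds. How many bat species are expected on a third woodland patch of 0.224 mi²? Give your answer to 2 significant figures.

3.6

z = ln(22/3) / ln(49.6/0.135) = 1.9924 / 5.9065 = 0.3373
c = 3 / 0.135^0.3373 = 3 / 0.5089 = 5.895
S₃ = 5.895 × 0.224^0.3373 = 5.895 × 0.6037 ≈ 3.559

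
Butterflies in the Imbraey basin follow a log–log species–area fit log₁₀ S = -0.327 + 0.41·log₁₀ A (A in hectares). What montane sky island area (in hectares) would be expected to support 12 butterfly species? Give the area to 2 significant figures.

2700 hectares

12 = 0.471 × A^0.41  ⇒  A^0.41 = 12/0.471 = 25.48
ln A = ln(25.48) / 0.41 = 3.2379 / 0.41 = 7.8972
A = e^7.8972 ≈ 2690 hectares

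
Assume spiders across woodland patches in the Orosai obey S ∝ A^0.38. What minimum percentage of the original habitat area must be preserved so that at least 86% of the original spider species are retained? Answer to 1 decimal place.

67.2%

Need (A_new/A_old)^0.38 = 0.86, so A_new/A_old = 0.86^(1/0.38) = 0.86^2.632
ln(A_new/A_old) = ln 0.86 / 0.38 = -0.1508 / 0.38 = -0.3969
A_new/A_old = e^-0.3969 ≈ 0.6724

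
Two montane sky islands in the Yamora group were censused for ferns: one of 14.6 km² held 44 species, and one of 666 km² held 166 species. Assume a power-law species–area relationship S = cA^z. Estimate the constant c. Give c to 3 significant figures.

z = ln(S₂/S₁) / ln(A₂/A₁) = ln(166/44) / ln(666/14.6) = 1.3278 / 3.8203 = 0.3476
c = S₁ / A₁^z = 44 / 14.6^0.3476 = 44 / 2.539 = 17.33

17.3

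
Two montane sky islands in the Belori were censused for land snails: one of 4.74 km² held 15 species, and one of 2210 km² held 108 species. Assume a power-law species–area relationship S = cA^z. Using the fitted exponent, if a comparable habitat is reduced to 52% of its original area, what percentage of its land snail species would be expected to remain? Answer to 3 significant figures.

81.1%

z = ln(108/15) / ln(2210/4.74) = 1.9741 / 6.1447 = 0.3213
S_new/S_old = (A_new/A_old)^z = 0.52^0.3213 = exp(0.3213 × -0.6539) = 0.8105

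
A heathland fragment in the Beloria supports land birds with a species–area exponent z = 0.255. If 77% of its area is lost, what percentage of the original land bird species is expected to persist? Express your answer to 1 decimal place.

68.7%

S_new/S_old = (A_new/A_old)^z = 0.23^0.255
= exp(0.255 × ln 0.23) = exp(0.255 × -1.4697) = exp(-0.3748) ≈ 0.6874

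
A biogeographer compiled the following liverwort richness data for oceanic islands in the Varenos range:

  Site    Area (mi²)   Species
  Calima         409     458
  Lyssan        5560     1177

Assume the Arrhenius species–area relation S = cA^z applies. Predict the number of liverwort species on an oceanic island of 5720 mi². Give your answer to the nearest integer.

z = ln(1177/458) / ln(5560/409) = 0.9439 / 2.6096 = 0.3617
c = 458 / 409^0.3617 = 458 / 8.803 = 52.03
S₃ = 52.03 × 5720^0.3617 = 52.03 × 22.85 ≈ 1189

1189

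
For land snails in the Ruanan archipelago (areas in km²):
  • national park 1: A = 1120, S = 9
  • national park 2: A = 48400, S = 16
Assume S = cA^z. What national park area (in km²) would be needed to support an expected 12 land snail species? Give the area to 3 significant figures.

7360 km²

z = ln(16/9) / ln(48400/1120) = 0.5754 / 3.7662 = 0.1528
c = 9 / 1120^0.1528 = 9 / 2.923 = 3.079
A = (12/3.079)^(1/0.1528) ⇒ ln A = ln(3.897)/0.1528 = 8.9042
A = e^8.9042 ≈ 7363 km²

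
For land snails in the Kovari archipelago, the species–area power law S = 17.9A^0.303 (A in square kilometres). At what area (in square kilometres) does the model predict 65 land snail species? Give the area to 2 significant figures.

71 square kilometres

65 = 17.9 × A^0.303  ⇒  A^0.303 = 65/17.9 = 3.631
ln A = ln(3.631) / 0.303 = 1.2896 / 0.303 = 4.2561
A = e^4.2561 ≈ 70.53 square kilometres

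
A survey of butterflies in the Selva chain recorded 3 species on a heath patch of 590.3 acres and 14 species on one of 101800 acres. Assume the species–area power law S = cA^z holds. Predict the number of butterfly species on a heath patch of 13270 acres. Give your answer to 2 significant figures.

z = ln(14/3) / ln(101800/590.3) = 1.5404 / 5.1501 = 0.2991
c = 3 / 590.3^0.2991 = 3 / 6.743 = 0.4449
S₃ = 0.4449 × 13270^0.2991 = 0.4449 × 17.11 ≈ 7.611

7.6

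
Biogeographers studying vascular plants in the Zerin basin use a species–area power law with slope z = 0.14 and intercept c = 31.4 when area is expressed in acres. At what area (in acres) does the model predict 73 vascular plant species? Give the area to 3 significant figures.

73 = 31.4 × A^0.14  ⇒  A^0.14 = 73/31.4 = 2.325
ln A = ln(2.325) / 0.14 = 0.8437 / 0.14 = 6.0261
A = e^6.0261 ≈ 414.1 acres

414 acres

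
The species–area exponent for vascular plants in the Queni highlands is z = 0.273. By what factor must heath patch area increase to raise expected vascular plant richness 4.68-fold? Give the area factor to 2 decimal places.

(A₂/A₁)^0.273 = 4.68, so A₂/A₁ = 4.68^(1/0.273) = 4.68^3.663
ln(A₂/A₁) = ln 4.68 / 0.273 = 1.5433 / 0.273 = 5.6531
A₂/A₁ = e^5.6531 ≈ 285.2

285.18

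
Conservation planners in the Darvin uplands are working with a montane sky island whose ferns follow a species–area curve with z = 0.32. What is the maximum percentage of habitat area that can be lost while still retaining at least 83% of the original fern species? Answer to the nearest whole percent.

Need (A_new/A_old)^0.32 = 0.83, so A_new/A_old = 0.83^(1/0.32) = 0.83^3.125
ln(A_new/A_old) = ln 0.83 / 0.32 = -0.1863 / 0.32 = -0.5823
A_new/A_old = e^-0.5823 ≈ 0.5586
Fraction that can be lost = 1 − 0.5586 = 0.4414

44%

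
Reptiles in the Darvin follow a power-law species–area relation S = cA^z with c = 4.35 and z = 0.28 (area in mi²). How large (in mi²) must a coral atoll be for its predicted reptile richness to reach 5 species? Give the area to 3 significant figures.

1.64 mi²

5 = 4.35 × A^0.28  ⇒  A^0.28 = 5/4.35 = 1.149
ln A = ln(1.149) / 0.28 = 0.1393 / 0.28 = 0.4974
A = e^0.4974 ≈ 1.644 mi²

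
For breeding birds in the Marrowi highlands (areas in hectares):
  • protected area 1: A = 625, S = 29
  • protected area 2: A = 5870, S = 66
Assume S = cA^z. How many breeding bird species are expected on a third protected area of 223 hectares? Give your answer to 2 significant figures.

z = ln(66/29) / ln(5870/625) = 0.8224 / 2.2399 = 0.3671
c = 29 / 625^0.3671 = 29 / 10.63 = 2.728
S₃ = 2.728 × 223^0.3671 = 2.728 × 7.281 ≈ 19.86

20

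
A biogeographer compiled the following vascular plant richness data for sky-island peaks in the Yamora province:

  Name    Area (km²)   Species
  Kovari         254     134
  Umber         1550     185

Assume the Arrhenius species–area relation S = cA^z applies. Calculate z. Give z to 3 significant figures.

Taking logs: ln S = ln c + z ln A, so z = (ln S₂ − ln S₁)/(ln A₂ − ln A₁).
z = ln(185/134) / ln(1550/254) = ln(1.381) / ln(6.102) = 0.3225 / 1.8087 = 0.1783

0.178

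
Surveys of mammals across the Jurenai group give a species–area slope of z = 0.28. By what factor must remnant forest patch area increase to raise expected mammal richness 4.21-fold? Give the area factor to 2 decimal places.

(A₂/A₁)^0.28 = 4.21, so A₂/A₁ = 4.21^(1/0.28) = 4.21^3.571
ln(A₂/A₁) = ln 4.21 / 0.28 = 1.4375 / 0.28 = 5.1338
A₂/A₁ = e^5.1338 ≈ 169.7

169.66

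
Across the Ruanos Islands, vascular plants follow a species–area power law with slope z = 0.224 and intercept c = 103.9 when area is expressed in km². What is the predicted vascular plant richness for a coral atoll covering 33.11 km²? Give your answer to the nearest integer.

S = 103.9 × 33.11^0.224
ln S = ln 103.9 + 0.224 × ln 33.11 = 4.6434 + 0.224 × 3.4998 = 5.4274
S = e^5.4274 ≈ 227.6

228 species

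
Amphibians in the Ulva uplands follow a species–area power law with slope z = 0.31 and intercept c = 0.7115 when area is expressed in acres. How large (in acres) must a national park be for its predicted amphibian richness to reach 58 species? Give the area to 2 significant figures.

1500000 acres

58 = 0.7115 × A^0.31  ⇒  A^0.31 = 58/0.7115 = 81.52
ln A = ln(81.52) / 0.31 = 4.4008 / 0.31 = 14.1962
A = e^14.1962 ≈ 1463297 acres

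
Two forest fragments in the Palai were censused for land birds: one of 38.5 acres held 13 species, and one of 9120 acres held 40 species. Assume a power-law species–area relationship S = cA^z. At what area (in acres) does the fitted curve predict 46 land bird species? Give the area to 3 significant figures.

18000 acres

z = ln(40/13) / ln(9120/38.5) = 1.1239 / 5.4676 = 0.2056
c = 13 / 38.5^0.2056 = 13 / 2.118 = 6.138
A = (46/6.138)^(1/0.2056) ⇒ ln A = ln(7.494)/0.2056 = 9.7981
A = e^9.7981 ≈ 18000 acres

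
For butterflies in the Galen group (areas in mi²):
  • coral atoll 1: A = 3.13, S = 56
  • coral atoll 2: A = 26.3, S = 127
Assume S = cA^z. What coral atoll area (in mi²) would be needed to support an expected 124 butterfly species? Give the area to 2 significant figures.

25 mi²

z = ln(127/56) / ln(26.3/3.13) = 0.8188 / 2.1285 = 0.3847
c = 56 / 3.13^0.3847 = 56 / 1.551 = 36.1
A = (124/36.1)^(1/0.3847) ⇒ ln A = ln(3.435)/0.3847 = 3.2074
A = e^3.2074 ≈ 24.72 mi²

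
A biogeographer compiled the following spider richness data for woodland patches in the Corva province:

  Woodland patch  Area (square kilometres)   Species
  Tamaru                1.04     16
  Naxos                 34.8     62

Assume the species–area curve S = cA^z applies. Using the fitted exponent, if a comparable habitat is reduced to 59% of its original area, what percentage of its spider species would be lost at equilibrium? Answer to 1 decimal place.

z = ln(62/16) / ln(34.8/1.04) = 1.3545 / 3.5104 = 0.3859
S_new/S_old = (A_new/A_old)^z = 0.59^0.3859 = exp(0.3859 × -0.5276) = 0.8158
Fraction lost = 1 − 0.8158 = 0.1842

18.4%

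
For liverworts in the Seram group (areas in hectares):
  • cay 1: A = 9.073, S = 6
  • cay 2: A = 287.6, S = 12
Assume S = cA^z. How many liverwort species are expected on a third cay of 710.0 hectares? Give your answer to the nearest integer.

z = ln(12/6) / ln(287.6/9.073) = 0.6931 / 3.4563 = 0.2005
c = 6 / 9.073^0.2005 = 6 / 1.556 = 3.855
S₃ = 3.855 × 710^0.2005 = 3.855 × 3.731 ≈ 14.38

14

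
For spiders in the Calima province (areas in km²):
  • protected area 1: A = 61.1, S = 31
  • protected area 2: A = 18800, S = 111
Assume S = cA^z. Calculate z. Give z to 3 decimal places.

0.223

Taking logs: ln S = ln c + z ln A, so z = (ln S₂ − ln S₁)/(ln A₂ − ln A₁).
z = ln(111/31) / ln(18800/61.1) = ln(3.581) / ln(307.7) = 1.2755 / 5.7291 = 0.2226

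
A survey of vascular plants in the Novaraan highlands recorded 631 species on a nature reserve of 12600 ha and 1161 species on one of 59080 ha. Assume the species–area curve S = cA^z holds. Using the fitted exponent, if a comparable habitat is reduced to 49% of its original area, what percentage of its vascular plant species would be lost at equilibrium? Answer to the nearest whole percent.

25%

z = ln(1161/631) / ln(59080/12600) = 0.6097 / 1.5452 = 0.3946
S_new/S_old = (A_new/A_old)^z = 0.49^0.3946 = exp(0.3946 × -0.7133) = 0.7547
Fraction lost = 1 − 0.7547 = 0.2453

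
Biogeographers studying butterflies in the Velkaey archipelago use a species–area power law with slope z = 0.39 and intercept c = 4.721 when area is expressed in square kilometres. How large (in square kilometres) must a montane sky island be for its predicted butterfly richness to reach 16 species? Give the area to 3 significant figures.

22.9 square kilometres

16 = 4.721 × A^0.39  ⇒  A^0.39 = 16/4.721 = 3.389
ln A = ln(3.389) / 0.39 = 1.2206 / 0.39 = 3.1297
A = e^3.1297 ≈ 22.87 square kilometres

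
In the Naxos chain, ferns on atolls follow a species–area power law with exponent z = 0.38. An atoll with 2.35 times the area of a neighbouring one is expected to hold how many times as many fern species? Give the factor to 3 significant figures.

S₂/S₁ = (A₂/A₁)^z = 2.35^0.38
ln(S₂/S₁) = 0.38 × ln 2.35 = 0.38 × 0.8544 = 0.3247
S₂/S₁ = e^0.3247 ≈ 1.384

1.38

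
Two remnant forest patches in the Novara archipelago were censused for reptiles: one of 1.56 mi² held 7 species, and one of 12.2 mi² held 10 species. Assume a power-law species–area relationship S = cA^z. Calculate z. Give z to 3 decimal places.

Taking logs: ln S = ln c + z ln A, so z = (ln S₂ − ln S₁)/(ln A₂ − ln A₁).
z = ln(10/7) / ln(12.2/1.56) = ln(1.429) / ln(7.821) = 0.3567 / 2.0568 = 0.1734

0.173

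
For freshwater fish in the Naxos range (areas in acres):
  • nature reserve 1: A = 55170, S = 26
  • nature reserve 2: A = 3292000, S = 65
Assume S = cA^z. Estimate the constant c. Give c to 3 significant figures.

2.25

z = ln(S₂/S₁) / ln(A₂/A₁) = ln(65/26) / ln(3292000/55170) = 0.9163 / 4.0888 = 0.2241
c = S₁ / A₁^z = 26 / 55170^0.2241 = 26 / 11.55 = 2.251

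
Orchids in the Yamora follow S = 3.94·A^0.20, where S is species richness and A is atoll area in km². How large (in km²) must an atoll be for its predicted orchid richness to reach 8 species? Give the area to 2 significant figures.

35 km²

8 = 3.94 × A^0.2  ⇒  A^0.2 = 8/3.94 = 2.03
ln A = ln(2.03) / 0.2 = 0.7083 / 0.2 = 3.5413
A = e^3.5413 ≈ 34.51 km²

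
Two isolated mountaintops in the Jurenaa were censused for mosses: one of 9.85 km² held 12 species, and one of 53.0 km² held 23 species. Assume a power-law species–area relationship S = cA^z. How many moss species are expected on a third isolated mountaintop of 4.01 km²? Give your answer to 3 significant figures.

z = ln(23/12) / ln(53/9.85) = 0.6506 / 1.6828 = 0.3866
c = 12 / 9.85^0.3866 = 12 / 2.421 = 4.956
S₃ = 4.956 × 4.01^0.3866 = 4.956 × 1.711 ≈ 8.478

8.48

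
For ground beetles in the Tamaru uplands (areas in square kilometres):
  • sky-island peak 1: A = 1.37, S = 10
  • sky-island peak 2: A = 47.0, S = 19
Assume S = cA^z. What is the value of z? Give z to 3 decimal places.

0.182

Taking logs: ln S = ln c + z ln A, so z = (ln S₂ − ln S₁)/(ln A₂ − ln A₁).
z = ln(19/10) / ln(47/1.37) = ln(1.9) / ln(34.31) = 0.6419 / 3.5353 = 0.1816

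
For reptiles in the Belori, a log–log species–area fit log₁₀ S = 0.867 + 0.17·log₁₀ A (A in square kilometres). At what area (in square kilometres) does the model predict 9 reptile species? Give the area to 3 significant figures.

3.26 square kilometres

9 = 7.362 × A^0.17  ⇒  A^0.17 = 9/7.362 = 1.222
ln A = ln(1.222) / 0.17 = 0.2009 / 0.17 = 1.1817
A = e^1.1817 ≈ 3.26 square kilometres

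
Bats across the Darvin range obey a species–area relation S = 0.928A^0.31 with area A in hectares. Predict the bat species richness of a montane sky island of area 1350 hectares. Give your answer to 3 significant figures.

S = 0.928 × 1350^0.31 = 0.928 × 9.341 ≈ 8.669

8.67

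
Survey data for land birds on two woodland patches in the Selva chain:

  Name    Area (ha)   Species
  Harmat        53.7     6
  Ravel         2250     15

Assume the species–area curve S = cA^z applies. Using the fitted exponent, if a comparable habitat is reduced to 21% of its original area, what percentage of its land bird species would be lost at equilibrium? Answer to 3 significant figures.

31.8%

z = ln(15/6) / ln(2250/53.7) = 0.9163 / 3.7353 = 0.2453
S_new/S_old = (A_new/A_old)^z = 0.21^0.2453 = exp(0.2453 × -1.5606) = 0.6819
Fraction lost = 1 − 0.6819 = 0.3181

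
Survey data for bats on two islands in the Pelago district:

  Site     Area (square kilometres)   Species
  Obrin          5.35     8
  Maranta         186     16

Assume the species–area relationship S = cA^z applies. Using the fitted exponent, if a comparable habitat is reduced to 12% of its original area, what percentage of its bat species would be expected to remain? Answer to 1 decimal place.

z = ln(16/8) / ln(186/5.35) = 0.6931 / 3.5487 = 0.1953
S_new/S_old = (A_new/A_old)^z = 0.12^0.1953 = exp(0.1953 × -2.1203) = 0.6609

66.1%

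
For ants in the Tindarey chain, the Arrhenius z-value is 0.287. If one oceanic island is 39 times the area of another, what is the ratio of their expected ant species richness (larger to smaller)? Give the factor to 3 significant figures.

S₂/S₁ = (A₂/A₁)^z = 39^0.287
ln(S₂/S₁) = 0.287 × ln 39 = 0.287 × 3.6636 = 1.0514
S₂/S₁ = e^1.0514 ≈ 2.862

2.86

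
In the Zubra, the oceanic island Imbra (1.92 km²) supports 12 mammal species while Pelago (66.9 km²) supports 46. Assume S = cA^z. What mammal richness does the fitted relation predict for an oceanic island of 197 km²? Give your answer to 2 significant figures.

z = ln(46/12) / ln(66.9/1.92) = 1.3437 / 3.5509 = 0.3784
c = 12 / 1.92^0.3784 = 12 / 1.28 = 9.375
S₃ = 9.375 × 197^0.3784 = 9.375 × 7.384 ≈ 69.22

69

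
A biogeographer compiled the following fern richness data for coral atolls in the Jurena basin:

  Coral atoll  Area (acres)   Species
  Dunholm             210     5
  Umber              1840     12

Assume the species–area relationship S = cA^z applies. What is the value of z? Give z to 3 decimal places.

0.403

Taking logs: ln S = ln c + z ln A, so z = (ln S₂ − ln S₁)/(ln A₂ − ln A₁).
z = ln(12/5) / ln(1840/210) = ln(2.4) / ln(8.762) = 0.8755 / 2.1704 = 0.4034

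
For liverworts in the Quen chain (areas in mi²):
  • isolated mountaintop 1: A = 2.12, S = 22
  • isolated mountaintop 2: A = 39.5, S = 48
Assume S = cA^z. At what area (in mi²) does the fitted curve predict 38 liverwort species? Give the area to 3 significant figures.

16.5 mi²

z = ln(48/22) / ln(39.5/2.12) = 0.7802 / 2.9249 = 0.2667
c = 22 / 2.12^0.2667 = 22 / 1.222 = 18
A = (38/18)^(1/0.2667) ⇒ ln A = ln(2.111)/0.2667 = 2.8005
A = e^2.8005 ≈ 16.45 mi²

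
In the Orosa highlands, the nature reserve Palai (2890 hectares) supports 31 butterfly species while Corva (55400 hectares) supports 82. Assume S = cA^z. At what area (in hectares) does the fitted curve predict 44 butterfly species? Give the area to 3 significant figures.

z = ln(82/31) / ln(55400/2890) = 0.9727 / 2.9533 = 0.3294
c = 31 / 2890^0.3294 = 31 / 13.8 = 2.246
A = (44/2.246)^(1/0.3294) ⇒ ln A = ln(19.59)/0.3294 = 9.0323
A = e^9.0323 ≈ 8369 hectares

8370 hectares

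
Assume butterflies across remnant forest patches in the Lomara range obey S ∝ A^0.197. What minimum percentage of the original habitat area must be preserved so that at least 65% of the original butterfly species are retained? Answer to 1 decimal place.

11.2%

Need (A_new/A_old)^0.197 = 0.65, so A_new/A_old = 0.65^(1/0.197) = 0.65^5.076
ln(A_new/A_old) = ln 0.65 / 0.197 = -0.4308 / 0.197 = -2.1867
A_new/A_old = e^-2.1867 ≈ 0.1123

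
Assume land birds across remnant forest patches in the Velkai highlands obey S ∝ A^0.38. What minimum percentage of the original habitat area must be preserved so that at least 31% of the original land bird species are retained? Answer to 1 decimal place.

Need (A_new/A_old)^0.38 = 0.31, so A_new/A_old = 0.31^(1/0.38) = 0.31^2.632
ln(A_new/A_old) = ln 0.31 / 0.38 = -1.1712 / 0.38 = -3.0821
A_new/A_old = e^-3.0821 ≈ 0.04586

4.6%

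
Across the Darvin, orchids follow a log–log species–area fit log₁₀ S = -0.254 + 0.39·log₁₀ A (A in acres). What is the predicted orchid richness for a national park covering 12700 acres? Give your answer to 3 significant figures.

S = 0.5572 × 12700^0.39
ln S = ln 0.5572 + 0.39 × ln 12700 = -0.5849 + 0.39 × 9.4494 = 3.1004
S = e^3.1004 ≈ 22.21

22.2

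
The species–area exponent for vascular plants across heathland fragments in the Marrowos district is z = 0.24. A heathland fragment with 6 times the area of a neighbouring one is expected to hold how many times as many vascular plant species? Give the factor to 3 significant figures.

1.54

S₂/S₁ = (A₂/A₁)^z = 6^0.24
ln(S₂/S₁) = 0.24 × ln 6 = 0.24 × 1.7918 = 0.4300
S₂/S₁ = e^0.4300 ≈ 1.537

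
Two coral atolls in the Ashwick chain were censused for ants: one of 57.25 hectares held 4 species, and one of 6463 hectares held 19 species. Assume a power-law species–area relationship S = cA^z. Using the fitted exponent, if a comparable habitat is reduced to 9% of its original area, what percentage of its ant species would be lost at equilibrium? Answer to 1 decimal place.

54.8%

z = ln(19/4) / ln(6463/57.25) = 1.5581 / 4.7264 = 0.3297
S_new/S_old = (A_new/A_old)^z = 0.09^0.3297 = exp(0.3297 × -2.4079) = 0.4521
Fraction lost = 1 − 0.4521 = 0.5479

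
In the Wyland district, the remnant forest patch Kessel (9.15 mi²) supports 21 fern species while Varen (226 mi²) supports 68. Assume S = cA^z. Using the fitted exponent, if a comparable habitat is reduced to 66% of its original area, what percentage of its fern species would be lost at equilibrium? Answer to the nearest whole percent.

14%

z = ln(68/21) / ln(226/9.15) = 1.1750 / 3.2068 = 0.3664
S_new/S_old = (A_new/A_old)^z = 0.66^0.3664 = exp(0.3664 × -0.4155) = 0.8588
Fraction lost = 1 − 0.8588 = 0.1412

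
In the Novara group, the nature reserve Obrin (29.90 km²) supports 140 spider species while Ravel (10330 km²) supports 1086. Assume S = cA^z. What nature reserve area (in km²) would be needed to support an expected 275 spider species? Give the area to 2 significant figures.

210 km²

z = ln(1086/140) / ln(10330/29.9) = 2.0486 / 5.8449 = 0.3505
c = 140 / 29.9^0.3505 = 140 / 3.29 = 42.55
A = (275/42.55)^(1/0.3505) ⇒ ln A = ln(6.463)/0.3505 = 5.3241
A = e^5.3241 ≈ 205.2 km²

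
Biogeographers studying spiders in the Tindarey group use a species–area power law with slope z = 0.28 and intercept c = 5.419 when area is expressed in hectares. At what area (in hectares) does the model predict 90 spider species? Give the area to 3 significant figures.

90 = 5.419 × A^0.28  ⇒  A^0.28 = 90/5.419 = 16.61
ln A = ln(16.61) / 0.28 = 2.8099 / 0.28 = 10.0354
A = e^10.0354 ≈ 22819 hectares

22800 hectares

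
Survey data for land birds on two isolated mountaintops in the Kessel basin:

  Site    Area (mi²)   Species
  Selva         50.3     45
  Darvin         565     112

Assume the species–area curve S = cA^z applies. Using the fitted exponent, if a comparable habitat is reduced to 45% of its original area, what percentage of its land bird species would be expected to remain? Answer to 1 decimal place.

z = ln(112/45) / ln(565/50.3) = 0.9118 / 2.4188 = 0.3770
S_new/S_old = (A_new/A_old)^z = 0.45^0.3770 = exp(0.3770 × -0.7985) = 0.7401

74.0%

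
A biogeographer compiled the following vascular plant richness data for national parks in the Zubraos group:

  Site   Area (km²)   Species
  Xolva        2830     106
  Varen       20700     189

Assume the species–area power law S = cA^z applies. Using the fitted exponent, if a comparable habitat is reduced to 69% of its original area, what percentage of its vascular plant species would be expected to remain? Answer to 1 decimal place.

z = ln(189/106) / ln(20700/2830) = 0.5783 / 1.9899 = 0.2906
S_new/S_old = (A_new/A_old)^z = 0.69^0.2906 = exp(0.2906 × -0.3711) = 0.8978

89.8%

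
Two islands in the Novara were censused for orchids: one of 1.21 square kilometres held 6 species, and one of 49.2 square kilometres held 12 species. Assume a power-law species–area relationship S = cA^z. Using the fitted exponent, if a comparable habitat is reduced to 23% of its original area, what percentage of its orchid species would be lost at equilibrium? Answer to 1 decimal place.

z = ln(12/6) / ln(49.2/1.21) = 0.6931 / 3.7053 = 0.1871
S_new/S_old = (A_new/A_old)^z = 0.23^0.1871 = exp(0.1871 × -1.4697) = 0.7596
Fraction lost = 1 − 0.7596 = 0.2404

24.0%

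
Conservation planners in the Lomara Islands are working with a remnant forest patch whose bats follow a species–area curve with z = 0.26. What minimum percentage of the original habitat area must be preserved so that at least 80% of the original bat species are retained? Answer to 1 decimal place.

Need (A_new/A_old)^0.26 = 0.8, so A_new/A_old = 0.8^(1/0.26) = 0.8^3.846
ln(A_new/A_old) = ln 0.8 / 0.26 = -0.2231 / 0.26 = -0.8582
A_new/A_old = e^-0.8582 ≈ 0.4239

42.4%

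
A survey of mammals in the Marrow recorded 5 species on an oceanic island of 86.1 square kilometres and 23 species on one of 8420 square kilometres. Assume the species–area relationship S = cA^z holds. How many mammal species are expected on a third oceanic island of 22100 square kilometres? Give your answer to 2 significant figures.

32

z = ln(23/5) / ln(8420/86.1) = 1.5261 / 4.5829 = 0.3330
c = 5 / 86.1^0.3330 = 5 / 4.409 = 1.134
S₃ = 1.134 × 22100^0.3330 = 1.134 × 27.97 ≈ 31.72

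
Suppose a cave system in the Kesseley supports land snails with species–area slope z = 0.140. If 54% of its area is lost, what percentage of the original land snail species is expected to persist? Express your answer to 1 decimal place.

S_new/S_old = (A_new/A_old)^z = 0.46^0.14
= exp(0.14 × ln 0.46) = exp(0.14 × -0.7765) = exp(-0.1087) ≈ 0.897

89.7%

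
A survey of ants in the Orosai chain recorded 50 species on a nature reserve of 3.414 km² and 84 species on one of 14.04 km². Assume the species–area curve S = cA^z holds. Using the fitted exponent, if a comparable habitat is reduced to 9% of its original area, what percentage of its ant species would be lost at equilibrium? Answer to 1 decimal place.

58.7%

z = ln(84/50) / ln(14.04/3.414) = 0.5188 / 1.4140 = 0.3669
S_new/S_old = (A_new/A_old)^z = 0.09^0.3669 = exp(0.3669 × -2.4079) = 0.4134
Fraction lost = 1 − 0.4134 = 0.5866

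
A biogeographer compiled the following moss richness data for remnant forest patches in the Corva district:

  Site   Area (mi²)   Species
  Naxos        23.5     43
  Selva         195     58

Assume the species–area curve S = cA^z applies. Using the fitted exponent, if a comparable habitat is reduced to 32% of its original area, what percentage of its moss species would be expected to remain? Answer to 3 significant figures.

z = ln(58/43) / ln(195/23.5) = 0.2992 / 2.1160 = 0.1414
S_new/S_old = (A_new/A_old)^z = 0.32^0.1414 = exp(0.1414 × -1.1394) = 0.8512

85.1%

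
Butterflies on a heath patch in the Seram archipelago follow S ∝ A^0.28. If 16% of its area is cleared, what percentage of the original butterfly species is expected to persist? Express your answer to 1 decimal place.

S_new/S_old = (A_new/A_old)^z = 0.84^0.28
= exp(0.28 × ln 0.84) = exp(0.28 × -0.1744) = exp(-0.0488) ≈ 0.9524

95.2%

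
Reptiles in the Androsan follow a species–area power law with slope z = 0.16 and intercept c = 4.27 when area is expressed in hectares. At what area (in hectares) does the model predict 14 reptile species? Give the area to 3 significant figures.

14 = 4.27 × A^0.16  ⇒  A^0.16 = 14/4.27 = 3.279
ln A = ln(3.279) / 0.16 = 1.1874 / 0.16 = 7.4215
A = e^7.4215 ≈ 1672 hectares

1670 hectares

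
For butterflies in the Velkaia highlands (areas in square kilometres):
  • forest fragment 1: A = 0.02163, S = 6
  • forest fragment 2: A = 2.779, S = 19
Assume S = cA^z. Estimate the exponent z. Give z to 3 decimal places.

Taking logs: ln S = ln c + z ln A, so z = (ln S₂ − ln S₁)/(ln A₂ − ln A₁).
z = ln(19/6) / ln(2.779/0.02163) = ln(3.167) / ln(128.5) = 1.1527 / 4.8558 = 0.2374

0.237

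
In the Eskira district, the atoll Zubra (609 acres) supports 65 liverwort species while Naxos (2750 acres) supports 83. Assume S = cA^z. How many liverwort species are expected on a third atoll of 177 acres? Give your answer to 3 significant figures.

z = ln(83/65) / ln(2750/609) = 0.2445 / 1.5075 = 0.1622
c = 65 / 609^0.1622 = 65 / 2.828 = 22.98
S₃ = 22.98 × 177^0.1622 = 22.98 × 2.315 ≈ 53.2

53.2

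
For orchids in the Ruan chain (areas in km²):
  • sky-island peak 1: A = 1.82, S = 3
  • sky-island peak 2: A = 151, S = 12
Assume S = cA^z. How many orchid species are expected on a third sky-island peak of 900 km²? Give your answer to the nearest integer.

z = ln(12/3) / ln(151/1.82) = 1.3863 / 4.4184 = 0.3138
c = 3 / 1.82^0.3138 = 3 / 1.207 = 2.486
S₃ = 2.486 × 900^0.3138 = 2.486 × 8.451 ≈ 21.01

21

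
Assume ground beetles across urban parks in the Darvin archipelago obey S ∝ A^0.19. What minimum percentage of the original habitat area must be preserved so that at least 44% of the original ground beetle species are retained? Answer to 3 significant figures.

Need (A_new/A_old)^0.19 = 0.44, so A_new/A_old = 0.44^(1/0.19) = 0.44^5.263
ln(A_new/A_old) = ln 0.44 / 0.19 = -0.8210 / 0.19 = -4.3210
A_new/A_old = e^-4.3210 ≈ 0.01329

1.33%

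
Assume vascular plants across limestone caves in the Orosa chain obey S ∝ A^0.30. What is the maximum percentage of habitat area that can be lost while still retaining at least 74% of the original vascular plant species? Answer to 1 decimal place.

Need (A_new/A_old)^0.3 = 0.74, so A_new/A_old = 0.74^(1/0.3) = 0.74^3.333
ln(A_new/A_old) = ln 0.74 / 0.3 = -0.3011 / 0.3 = -1.0037
A_new/A_old = e^-1.0037 ≈ 0.3665
Fraction that can be lost = 1 − 0.3665 = 0.6335

63.3%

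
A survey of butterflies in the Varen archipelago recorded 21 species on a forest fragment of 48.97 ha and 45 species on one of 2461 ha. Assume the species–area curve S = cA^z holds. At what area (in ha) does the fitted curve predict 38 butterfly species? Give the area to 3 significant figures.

z = ln(45/21) / ln(2461/48.97) = 0.7621 / 3.9171 = 0.1946
c = 21 / 48.97^0.1946 = 21 / 2.132 = 9.85
A = (38/9.85)^(1/0.1946) ⇒ ln A = ln(3.858)/0.1946 = 6.9393
A = e^6.9393 ≈ 1032 ha

1030 ha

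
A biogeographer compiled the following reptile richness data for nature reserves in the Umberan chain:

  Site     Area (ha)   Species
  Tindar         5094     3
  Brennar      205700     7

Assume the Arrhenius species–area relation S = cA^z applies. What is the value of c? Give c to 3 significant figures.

z = ln(S₂/S₁) / ln(A₂/A₁) = ln(7/3) / ln(205700/5094) = 0.8473 / 3.6984 = 0.2291
c = S₁ / A₁^z = 3 / 5094^0.2291 = 3 / 7.068 = 0.4245

0.424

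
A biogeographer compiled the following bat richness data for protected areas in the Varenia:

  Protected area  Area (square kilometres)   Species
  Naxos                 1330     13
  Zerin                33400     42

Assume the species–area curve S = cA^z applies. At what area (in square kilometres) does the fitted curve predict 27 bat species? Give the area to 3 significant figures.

z = ln(42/13) / ln(33400/1330) = 1.1727 / 3.2234 = 0.3638
c = 13 / 1330^0.3638 = 13 / 13.69 = 0.9494
A = (27/0.9494)^(1/0.3638) ⇒ ln A = ln(28.44)/0.3638 = 9.2019
A = e^9.2019 ≈ 9916 square kilometres

9920 square kilometres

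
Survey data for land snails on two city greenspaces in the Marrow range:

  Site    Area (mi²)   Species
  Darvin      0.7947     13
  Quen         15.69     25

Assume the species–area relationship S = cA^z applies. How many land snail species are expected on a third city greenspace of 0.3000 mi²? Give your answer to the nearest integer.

z = ln(25/13) / ln(15.69/0.7947) = 0.6539 / 2.9828 = 0.2192
c = 13 / 0.7947^0.2192 = 13 / 0.9509 = 13.67
S₃ = 13.67 × 0.3^0.2192 = 13.67 × 0.768 ≈ 10.5

11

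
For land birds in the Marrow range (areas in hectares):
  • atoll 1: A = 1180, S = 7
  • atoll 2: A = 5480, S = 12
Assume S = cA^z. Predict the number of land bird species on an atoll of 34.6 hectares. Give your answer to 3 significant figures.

2.03

z = ln(12/7) / ln(5480/1180) = 0.5390 / 1.5356 = 0.3510
c = 7 / 1180^0.3510 = 7 / 11.97 = 0.5846
S₃ = 0.5846 × 34.6^0.3510 = 0.5846 × 3.469 ≈ 2.028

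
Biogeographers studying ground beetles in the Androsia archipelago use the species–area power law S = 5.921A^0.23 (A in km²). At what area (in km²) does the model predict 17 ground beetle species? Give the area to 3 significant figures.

17 = 5.921 × A^0.23  ⇒  A^0.23 = 17/5.921 = 2.871
ln A = ln(2.871) / 0.23 = 1.0547 / 0.23 = 4.5857
A = e^4.5857 ≈ 98.07 km²

98.1 km²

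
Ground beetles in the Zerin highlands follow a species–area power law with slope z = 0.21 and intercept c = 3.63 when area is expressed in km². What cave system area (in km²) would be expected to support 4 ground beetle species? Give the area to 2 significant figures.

1.6 km²

4 = 3.63 × A^0.21  ⇒  A^0.21 = 4/3.63 = 1.102
ln A = ln(1.102) / 0.21 = 0.0971 / 0.21 = 0.4622
A = e^0.4622 ≈ 1.588 km²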